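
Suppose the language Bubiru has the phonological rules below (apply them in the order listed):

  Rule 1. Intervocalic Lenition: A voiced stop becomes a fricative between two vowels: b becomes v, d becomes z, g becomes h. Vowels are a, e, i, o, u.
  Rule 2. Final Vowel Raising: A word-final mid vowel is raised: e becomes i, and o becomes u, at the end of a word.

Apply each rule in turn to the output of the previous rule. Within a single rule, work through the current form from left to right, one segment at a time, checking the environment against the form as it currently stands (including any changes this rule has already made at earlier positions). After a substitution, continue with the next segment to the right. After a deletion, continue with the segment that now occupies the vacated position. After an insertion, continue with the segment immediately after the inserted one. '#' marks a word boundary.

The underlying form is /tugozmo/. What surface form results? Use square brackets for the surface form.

Rule 1 Intervocalic Lenition: [tugozmo] → [tuhozmo]
Rule 2 Final Vowel Raising: [tuhozmo] → [tuhozmu]

[tuhozmu]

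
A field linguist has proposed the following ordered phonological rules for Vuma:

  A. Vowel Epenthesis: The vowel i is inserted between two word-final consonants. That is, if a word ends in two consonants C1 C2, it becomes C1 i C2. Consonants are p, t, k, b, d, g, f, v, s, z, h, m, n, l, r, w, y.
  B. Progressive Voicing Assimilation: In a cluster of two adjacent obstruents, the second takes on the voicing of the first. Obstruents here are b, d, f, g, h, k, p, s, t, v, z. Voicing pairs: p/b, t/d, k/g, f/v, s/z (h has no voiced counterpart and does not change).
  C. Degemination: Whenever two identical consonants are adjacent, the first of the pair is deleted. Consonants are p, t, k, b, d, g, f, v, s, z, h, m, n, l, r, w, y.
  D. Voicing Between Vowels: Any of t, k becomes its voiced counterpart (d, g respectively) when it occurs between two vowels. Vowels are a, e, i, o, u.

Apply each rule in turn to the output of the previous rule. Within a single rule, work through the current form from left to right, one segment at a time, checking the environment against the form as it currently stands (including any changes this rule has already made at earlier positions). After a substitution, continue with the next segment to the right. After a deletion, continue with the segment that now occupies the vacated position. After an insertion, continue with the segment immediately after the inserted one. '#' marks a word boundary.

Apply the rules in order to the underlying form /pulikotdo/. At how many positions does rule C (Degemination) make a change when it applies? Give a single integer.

1

A Vowel Epenthesis: no change — [pulikotdo]
B Progressive Voicing Assimilation: [pulikotdo] → [pulikotto]
C Degemination: [pulikotto] → [pulikoto]
D Voicing Between Vowels: [pulikoto] → [puligodo]
Rule C changed 1 position(s).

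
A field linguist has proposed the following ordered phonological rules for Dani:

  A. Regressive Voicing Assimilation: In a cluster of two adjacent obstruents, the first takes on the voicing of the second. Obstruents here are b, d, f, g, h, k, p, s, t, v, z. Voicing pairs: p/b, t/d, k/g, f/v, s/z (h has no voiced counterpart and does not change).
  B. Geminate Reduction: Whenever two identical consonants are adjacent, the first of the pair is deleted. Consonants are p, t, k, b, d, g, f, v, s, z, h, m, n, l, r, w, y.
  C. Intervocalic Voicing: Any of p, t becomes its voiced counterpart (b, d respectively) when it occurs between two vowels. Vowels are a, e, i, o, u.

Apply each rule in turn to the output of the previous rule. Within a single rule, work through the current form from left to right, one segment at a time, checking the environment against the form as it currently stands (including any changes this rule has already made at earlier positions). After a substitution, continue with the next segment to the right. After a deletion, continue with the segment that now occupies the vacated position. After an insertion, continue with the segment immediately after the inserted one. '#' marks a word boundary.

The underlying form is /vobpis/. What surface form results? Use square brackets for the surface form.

[vobis]

A Regressive Voicing Assimilation: [vobpis] → [voppis]
B Geminate Reduction: [voppis] → [vopis]
C Intervocalic Voicing: [vopis] → [vobis]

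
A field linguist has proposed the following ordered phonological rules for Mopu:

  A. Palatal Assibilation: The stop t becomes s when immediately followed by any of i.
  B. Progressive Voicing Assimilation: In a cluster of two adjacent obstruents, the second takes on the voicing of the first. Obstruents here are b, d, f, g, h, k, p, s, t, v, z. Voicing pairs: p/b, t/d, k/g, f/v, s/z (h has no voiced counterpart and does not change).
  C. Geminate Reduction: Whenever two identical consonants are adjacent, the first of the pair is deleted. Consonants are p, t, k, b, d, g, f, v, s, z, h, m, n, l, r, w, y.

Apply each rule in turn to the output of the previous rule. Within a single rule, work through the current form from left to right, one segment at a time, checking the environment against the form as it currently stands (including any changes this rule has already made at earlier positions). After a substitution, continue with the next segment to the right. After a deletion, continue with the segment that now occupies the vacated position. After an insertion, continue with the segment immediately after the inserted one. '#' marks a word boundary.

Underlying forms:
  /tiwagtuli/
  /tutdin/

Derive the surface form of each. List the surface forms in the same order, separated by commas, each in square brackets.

/tiwagtuli/:
  A Palatal Assibilation: [tiwagtuli] → [siwagtuli]
  B Progressive Voicing Assimilation: [siwagtuli] → [siwagduli]
  C Geminate Reduction: no change — [siwagduli]
/tutdin/:
  A Palatal Assibilation: no change — [tutdin]
  B Progressive Voicing Assimilation: [tutdin] → [tuttin]
  C Geminate Reduction: [tuttin] → [tutin]

[siwagduli], [tutin]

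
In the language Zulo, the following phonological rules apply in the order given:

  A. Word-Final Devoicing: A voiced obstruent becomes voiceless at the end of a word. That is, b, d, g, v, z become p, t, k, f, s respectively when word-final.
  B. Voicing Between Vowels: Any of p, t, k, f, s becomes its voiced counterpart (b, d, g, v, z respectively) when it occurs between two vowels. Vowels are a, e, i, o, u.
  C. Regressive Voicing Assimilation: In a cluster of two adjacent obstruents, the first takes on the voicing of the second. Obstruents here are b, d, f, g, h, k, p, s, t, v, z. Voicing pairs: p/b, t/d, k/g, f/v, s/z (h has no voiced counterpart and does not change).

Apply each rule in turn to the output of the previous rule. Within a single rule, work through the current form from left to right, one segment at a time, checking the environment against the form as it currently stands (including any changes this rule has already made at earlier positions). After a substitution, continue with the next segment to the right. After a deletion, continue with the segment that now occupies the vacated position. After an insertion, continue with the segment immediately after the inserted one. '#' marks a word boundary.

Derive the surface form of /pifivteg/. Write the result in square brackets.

A Word-Final Devoicing: [pifivteg] → [pifivtek]
B Voicing Between Vowels: [pifivtek] → [pivivtek]
C Regressive Voicing Assimilation: [pivivtek] → [piviftek]

[piviftek]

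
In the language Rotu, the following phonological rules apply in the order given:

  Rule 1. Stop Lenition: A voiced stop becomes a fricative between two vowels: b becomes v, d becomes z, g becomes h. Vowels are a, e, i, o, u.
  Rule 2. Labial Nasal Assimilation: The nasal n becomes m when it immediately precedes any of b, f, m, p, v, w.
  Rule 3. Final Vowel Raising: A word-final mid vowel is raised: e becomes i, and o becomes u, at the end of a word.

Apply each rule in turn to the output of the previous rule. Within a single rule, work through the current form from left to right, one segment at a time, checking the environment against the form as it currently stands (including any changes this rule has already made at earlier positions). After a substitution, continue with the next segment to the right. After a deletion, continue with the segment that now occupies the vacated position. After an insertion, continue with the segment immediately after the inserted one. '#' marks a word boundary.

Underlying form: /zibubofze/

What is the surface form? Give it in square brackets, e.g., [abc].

Rule 1 Stop Lenition: [zibubofze] → [zivuvofze]
Rule 2 Labial Nasal Assimilation: no change — [zivuvofze]
Rule 3 Final Vowel Raising: [zivuvofze] → [zivuvofzi]

[zivuvofzi]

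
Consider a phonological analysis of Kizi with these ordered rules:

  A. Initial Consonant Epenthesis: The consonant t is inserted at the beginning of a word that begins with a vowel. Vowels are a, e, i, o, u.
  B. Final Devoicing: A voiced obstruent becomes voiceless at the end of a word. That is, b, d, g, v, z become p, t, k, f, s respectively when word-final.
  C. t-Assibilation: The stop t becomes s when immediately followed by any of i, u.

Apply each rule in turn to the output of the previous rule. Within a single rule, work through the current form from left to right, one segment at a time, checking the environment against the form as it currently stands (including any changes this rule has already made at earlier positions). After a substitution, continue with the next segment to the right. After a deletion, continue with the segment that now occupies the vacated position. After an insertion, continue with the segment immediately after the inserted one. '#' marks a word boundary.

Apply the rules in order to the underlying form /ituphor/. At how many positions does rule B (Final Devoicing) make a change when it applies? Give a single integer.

0

A Initial Consonant Epenthesis: [ituphor] → [tituphor]
B Final Devoicing: no change — [tituphor]
C t-Assibilation: [tituphor] → [sisuphor]
Rule B changed 0 position(s).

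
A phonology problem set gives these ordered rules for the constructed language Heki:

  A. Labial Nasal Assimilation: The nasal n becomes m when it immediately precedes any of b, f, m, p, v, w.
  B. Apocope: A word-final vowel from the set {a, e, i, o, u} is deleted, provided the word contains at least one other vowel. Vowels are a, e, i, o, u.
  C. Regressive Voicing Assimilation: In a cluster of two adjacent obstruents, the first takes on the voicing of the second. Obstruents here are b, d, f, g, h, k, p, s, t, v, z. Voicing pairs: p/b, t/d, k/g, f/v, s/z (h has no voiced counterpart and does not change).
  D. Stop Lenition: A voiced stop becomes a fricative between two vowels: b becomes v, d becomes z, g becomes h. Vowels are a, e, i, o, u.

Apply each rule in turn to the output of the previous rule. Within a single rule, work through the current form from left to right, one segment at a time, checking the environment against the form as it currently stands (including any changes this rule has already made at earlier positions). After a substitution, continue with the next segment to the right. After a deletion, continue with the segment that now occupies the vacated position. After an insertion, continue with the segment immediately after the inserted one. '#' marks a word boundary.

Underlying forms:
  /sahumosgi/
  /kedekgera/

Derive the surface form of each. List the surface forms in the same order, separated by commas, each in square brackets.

[sahumozg], [kezegger]

/sahumosgi/:
  A Labial Nasal Assimilation: no change — [sahumosgi]
  B Apocope: [sahumosgi] → [sahumosg]
  C Regressive Voicing Assimilation: [sahumosg] → [sahumozg]
  D Stop Lenition: no change — [sahumozg]
/kedekgera/:
  A Labial Nasal Assimilation: no change — [kedekgera]
  B Apocope: [kedekgera] → [kedekger]
  C Regressive Voicing Assimilation: [kedekger] → [kedegger]
  D Stop Lenition: [kedegger] → [kezegger]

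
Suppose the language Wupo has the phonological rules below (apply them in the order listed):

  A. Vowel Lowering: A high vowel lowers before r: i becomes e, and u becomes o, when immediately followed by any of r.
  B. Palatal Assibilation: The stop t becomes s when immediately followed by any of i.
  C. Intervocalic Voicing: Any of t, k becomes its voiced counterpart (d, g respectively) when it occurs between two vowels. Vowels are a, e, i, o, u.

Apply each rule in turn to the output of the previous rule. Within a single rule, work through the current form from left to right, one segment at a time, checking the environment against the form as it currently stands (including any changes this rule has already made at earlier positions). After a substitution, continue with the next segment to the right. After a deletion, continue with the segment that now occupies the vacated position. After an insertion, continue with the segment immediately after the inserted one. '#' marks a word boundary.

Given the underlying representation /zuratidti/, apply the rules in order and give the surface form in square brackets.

[zorasidsi]

A Vowel Lowering: [zuratidti] → [zoratidti]
B Palatal Assibilation: [zoratidti] → [zorasidsi]
C Intervocalic Voicing: no change — [zorasidsi]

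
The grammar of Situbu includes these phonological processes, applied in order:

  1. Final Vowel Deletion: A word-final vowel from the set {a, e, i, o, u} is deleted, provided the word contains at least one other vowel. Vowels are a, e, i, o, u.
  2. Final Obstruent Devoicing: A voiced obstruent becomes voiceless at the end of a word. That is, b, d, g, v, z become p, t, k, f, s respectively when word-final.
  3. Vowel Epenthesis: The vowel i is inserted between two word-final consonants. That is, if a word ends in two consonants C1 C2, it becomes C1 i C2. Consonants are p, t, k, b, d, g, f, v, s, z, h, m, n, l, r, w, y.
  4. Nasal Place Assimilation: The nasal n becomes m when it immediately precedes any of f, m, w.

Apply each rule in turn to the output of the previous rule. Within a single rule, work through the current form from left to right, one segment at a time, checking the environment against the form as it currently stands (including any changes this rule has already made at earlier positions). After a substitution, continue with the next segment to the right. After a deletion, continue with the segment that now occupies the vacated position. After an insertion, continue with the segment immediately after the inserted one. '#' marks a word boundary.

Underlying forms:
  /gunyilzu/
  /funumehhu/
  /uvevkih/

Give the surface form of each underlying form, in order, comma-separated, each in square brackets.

[gunyilis], [funumehih], [uvevkih]

/gunyilzu/:
  1 Final Vowel Deletion: [gunyilzu] → [gunyilz]
  2 Final Obstruent Devoicing: [gunyilz] → [gunyils]
  3 Vowel Epenthesis: [gunyils] → [gunyilis]
  4 Nasal Place Assimilation: no change — [gunyilis]
/funumehhu/:
  1 Final Vowel Deletion: [funumehhu] → [funumehh]
  2 Final Obstruent Devoicing: no change — [funumehh]
  3 Vowel Epenthesis: [funumehh] → [funumehih]
  4 Nasal Place Assimilation: no change — [funumehih]
/uvevkih/:
  1 Final Vowel Deletion: no change — [uvevkih]
  2 Final Obstruent Devoicing: no change — [uvevkih]
  3 Vowel Epenthesis: no change — [uvevkih]
  4 Nasal Place Assimilation: no change — [uvevkih]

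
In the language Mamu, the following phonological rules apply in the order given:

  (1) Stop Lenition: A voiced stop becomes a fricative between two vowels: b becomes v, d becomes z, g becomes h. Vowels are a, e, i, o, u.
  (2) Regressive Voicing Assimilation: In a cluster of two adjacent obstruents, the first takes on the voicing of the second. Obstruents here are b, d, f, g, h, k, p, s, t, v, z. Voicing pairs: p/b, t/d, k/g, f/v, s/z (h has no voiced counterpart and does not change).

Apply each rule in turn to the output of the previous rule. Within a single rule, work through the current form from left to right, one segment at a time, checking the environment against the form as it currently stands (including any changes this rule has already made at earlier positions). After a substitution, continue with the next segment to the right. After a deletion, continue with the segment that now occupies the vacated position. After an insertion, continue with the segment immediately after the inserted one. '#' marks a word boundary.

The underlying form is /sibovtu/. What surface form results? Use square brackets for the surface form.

(1) Stop Lenition: [sibovtu] → [sivovtu]
(2) Regressive Voicing Assimilation: [sivovtu] → [sivoftu]

[sivoftu]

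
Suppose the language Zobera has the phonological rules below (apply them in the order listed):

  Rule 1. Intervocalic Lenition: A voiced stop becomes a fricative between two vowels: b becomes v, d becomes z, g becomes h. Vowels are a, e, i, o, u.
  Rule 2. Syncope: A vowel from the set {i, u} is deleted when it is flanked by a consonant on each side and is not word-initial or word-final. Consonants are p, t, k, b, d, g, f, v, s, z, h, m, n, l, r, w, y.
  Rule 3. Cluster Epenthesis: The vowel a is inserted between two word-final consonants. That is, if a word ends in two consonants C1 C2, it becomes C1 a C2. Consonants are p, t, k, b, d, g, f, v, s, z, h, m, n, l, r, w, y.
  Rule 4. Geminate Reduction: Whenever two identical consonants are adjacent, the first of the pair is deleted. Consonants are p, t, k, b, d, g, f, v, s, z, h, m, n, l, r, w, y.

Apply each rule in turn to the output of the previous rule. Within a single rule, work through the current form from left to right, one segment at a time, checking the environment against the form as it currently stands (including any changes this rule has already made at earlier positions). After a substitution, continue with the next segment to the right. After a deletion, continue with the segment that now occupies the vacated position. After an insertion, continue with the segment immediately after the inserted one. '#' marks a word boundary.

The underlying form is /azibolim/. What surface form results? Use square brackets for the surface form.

[azvolam]

Rule 1 Intervocalic Lenition: [azibolim] → [azivolim]
Rule 2 Syncope: [azivolim] → [azvolm]
Rule 3 Cluster Epenthesis: [azvolm] → [azvolam]
Rule 4 Geminate Reduction: no change — [azvolam]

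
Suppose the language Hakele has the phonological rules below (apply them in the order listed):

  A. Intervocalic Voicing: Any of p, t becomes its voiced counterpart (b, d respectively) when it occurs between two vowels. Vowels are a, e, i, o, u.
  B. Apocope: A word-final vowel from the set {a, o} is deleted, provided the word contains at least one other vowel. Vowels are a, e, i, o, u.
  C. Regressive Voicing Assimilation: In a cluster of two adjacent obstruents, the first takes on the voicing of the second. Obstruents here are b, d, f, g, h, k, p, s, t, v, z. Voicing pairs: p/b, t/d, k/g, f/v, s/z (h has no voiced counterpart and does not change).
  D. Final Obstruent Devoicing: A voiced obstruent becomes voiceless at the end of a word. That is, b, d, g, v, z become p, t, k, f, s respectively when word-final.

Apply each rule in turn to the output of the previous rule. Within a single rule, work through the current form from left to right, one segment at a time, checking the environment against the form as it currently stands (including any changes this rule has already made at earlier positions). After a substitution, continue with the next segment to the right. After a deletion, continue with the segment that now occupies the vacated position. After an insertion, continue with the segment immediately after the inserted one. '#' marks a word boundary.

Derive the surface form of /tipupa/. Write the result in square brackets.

[tibup]

A Intervocalic Voicing: [tipupa] → [tibuba]
B Apocope: [tibuba] → [tibub]
C Regressive Voicing Assimilation: no change — [tibub]
D Final Obstruent Devoicing: [tibub] → [tibup]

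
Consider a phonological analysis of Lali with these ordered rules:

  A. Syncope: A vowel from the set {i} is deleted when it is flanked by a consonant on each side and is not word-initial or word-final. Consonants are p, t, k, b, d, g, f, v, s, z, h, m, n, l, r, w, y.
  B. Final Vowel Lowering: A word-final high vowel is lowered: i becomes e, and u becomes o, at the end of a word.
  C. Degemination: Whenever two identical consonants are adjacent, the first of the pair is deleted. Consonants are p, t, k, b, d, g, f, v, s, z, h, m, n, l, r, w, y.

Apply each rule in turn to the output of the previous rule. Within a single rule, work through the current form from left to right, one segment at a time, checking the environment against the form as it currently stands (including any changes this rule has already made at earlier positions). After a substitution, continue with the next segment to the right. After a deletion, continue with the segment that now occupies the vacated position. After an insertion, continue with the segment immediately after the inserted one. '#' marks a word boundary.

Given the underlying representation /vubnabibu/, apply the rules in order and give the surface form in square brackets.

A Syncope: [vubnabibu] → [vubnabbu]
B Final Vowel Lowering: [vubnabbu] → [vubnabbo]
C Degemination: [vubnabbo] → [vubnabo]

[vubnabo]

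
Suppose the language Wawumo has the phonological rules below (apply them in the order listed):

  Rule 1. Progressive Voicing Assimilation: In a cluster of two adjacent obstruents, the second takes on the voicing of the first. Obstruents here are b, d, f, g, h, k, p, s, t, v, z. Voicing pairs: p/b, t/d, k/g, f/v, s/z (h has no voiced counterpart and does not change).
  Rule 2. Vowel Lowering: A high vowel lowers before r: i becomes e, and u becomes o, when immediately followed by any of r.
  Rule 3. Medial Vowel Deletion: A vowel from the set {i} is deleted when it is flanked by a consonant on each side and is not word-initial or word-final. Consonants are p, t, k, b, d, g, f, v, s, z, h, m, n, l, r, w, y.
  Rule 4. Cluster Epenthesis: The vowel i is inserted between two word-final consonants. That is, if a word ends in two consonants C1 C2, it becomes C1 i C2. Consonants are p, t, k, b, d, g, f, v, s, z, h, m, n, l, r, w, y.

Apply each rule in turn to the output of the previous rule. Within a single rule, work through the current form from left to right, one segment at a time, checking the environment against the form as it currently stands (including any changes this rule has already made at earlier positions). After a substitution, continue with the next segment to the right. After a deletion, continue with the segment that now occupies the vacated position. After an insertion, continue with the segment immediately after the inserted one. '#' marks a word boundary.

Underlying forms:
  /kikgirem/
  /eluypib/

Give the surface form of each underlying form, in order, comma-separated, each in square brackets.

/kikgirem/:
  Rule 1 Progressive Voicing Assimilation: [kikgirem] → [kikkirem]
  Rule 2 Vowel Lowering: [kikkirem] → [kikkerem]
  Rule 3 Medial Vowel Deletion: [kikkerem] → [kkkerem]
  Rule 4 Cluster Epenthesis: no change — [kkkerem]
/eluypib/:
  Rule 1 Progressive Voicing Assimilation: no change — [eluypib]
  Rule 2 Vowel Lowering: no change — [eluypib]
  Rule 3 Medial Vowel Deletion: [eluypib] → [eluypb]
  Rule 4 Cluster Epenthesis: [eluypb] → [eluypib]

[kkkerem], [eluypib]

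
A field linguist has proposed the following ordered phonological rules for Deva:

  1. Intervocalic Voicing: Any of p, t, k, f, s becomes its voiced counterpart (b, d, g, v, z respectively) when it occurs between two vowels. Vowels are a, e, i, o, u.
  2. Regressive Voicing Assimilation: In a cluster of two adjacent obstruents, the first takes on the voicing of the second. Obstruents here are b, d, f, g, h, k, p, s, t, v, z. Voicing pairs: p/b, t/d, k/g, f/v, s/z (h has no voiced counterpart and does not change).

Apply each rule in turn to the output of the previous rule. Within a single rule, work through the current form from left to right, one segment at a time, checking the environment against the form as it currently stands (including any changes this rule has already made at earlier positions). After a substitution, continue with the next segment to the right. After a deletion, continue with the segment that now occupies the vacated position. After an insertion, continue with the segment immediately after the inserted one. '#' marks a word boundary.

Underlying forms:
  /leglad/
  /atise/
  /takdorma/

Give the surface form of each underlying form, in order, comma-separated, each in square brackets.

[leglad], [adize], [tagdorma]

/leglad/:
  1 Intervocalic Voicing: no change — [leglad]
  2 Regressive Voicing Assimilation: no change — [leglad]
/atise/:
  1 Intervocalic Voicing: [atise] → [adize]
  2 Regressive Voicing Assimilation: no change — [adize]
/takdorma/:
  1 Intervocalic Voicing: no change — [takdorma]
  2 Regressive Voicing Assimilation: [takdorma] → [tagdorma]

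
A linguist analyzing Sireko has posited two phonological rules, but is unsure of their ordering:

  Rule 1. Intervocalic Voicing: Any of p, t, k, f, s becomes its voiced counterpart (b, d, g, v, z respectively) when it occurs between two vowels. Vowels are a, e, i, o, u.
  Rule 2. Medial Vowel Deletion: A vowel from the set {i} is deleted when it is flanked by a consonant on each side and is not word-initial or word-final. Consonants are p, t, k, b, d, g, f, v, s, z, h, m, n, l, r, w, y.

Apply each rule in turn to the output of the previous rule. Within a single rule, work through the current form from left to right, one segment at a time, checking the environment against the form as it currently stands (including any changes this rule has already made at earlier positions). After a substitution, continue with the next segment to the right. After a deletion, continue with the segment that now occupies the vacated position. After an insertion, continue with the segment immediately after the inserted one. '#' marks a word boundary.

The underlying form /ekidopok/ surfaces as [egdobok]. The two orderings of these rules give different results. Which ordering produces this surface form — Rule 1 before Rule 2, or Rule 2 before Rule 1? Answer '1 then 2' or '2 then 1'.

Order 1 then 2:
  1 Intervocalic Voicing: [ekidopok] → [egidobok]
  2 Medial Vowel Deletion: [egidobok] → [egdobok]
  result: [egdobok]
Order 2 then 1:
  2 Medial Vowel Deletion: [ekidopok] → [ekdopok]
  1 Intervocalic Voicing: [ekdopok] → [ekdobok]
  result: [ekdobok]

1 then 2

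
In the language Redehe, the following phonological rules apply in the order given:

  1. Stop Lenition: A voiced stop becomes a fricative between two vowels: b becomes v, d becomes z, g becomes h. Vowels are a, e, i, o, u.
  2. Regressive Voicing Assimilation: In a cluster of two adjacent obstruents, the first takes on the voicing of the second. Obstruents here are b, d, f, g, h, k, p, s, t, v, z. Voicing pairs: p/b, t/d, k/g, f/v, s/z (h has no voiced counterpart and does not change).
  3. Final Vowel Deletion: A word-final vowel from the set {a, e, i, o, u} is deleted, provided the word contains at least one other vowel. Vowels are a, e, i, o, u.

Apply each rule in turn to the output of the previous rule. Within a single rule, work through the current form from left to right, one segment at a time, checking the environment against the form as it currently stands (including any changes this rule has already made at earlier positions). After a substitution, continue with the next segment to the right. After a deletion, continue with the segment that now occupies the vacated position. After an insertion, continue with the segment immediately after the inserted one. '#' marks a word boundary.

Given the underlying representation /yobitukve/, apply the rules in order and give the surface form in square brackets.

1 Stop Lenition: [yobitukve] → [yovitukve]
2 Regressive Voicing Assimilation: [yovitukve] → [yovitugve]
3 Final Vowel Deletion: [yovitugve] → [yovitugv]

[yovitugv]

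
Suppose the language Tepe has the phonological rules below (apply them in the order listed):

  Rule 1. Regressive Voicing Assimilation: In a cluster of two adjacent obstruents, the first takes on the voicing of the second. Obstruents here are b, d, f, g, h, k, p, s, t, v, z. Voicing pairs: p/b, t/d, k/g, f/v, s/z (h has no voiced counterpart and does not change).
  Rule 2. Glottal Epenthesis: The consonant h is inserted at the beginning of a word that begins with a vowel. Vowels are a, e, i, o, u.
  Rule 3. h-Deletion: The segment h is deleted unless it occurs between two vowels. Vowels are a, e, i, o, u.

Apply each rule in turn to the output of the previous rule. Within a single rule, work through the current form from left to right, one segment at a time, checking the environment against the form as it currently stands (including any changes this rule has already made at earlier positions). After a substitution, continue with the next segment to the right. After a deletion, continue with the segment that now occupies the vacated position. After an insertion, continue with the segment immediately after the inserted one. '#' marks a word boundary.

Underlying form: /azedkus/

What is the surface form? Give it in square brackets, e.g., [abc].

Rule 1 Regressive Voicing Assimilation: [azedkus] → [azetkus]
Rule 2 Glottal Epenthesis: [azetkus] → [hazetkus]
Rule 3 h-Deletion: [hazetkus] → [azetkus]

[azetkus]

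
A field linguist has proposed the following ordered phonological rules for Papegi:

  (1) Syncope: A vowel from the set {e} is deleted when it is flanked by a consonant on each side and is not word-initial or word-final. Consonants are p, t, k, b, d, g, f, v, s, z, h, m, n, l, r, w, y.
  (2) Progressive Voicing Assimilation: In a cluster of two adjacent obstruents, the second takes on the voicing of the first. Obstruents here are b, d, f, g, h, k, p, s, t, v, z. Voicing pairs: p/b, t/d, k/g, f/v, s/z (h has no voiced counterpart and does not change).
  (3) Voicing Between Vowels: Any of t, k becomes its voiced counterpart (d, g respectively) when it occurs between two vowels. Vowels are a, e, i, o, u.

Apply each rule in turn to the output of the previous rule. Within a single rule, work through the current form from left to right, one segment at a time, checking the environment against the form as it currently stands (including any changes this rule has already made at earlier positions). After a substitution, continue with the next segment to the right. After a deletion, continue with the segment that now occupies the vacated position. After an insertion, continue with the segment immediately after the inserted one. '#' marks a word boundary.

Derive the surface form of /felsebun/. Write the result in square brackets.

(1) Syncope: [felsebun] → [flsbun]
(2) Progressive Voicing Assimilation: [flsbun] → [flspun]
(3) Voicing Between Vowels: no change — [flspun]

[flspun]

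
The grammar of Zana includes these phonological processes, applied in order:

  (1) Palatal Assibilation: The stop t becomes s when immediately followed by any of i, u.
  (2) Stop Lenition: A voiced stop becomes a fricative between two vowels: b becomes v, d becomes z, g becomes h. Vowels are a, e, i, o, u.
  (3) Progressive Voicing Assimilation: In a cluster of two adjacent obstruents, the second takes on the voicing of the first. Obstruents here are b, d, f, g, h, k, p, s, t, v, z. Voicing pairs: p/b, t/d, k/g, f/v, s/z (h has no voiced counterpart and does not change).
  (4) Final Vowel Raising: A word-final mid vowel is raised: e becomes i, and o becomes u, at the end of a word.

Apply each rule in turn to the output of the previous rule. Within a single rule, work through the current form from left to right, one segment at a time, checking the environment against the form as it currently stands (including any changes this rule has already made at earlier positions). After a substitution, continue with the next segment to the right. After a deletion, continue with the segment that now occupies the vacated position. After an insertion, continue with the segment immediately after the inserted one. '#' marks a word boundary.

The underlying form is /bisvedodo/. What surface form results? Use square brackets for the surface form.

[bisfezozu]

(1) Palatal Assibilation: no change — [bisvedodo]
(2) Stop Lenition: [bisvedodo] → [bisvezozo]
(3) Progressive Voicing Assimilation: [bisvezozo] → [bisfezozo]
(4) Final Vowel Raising: [bisfezozo] → [bisfezozu]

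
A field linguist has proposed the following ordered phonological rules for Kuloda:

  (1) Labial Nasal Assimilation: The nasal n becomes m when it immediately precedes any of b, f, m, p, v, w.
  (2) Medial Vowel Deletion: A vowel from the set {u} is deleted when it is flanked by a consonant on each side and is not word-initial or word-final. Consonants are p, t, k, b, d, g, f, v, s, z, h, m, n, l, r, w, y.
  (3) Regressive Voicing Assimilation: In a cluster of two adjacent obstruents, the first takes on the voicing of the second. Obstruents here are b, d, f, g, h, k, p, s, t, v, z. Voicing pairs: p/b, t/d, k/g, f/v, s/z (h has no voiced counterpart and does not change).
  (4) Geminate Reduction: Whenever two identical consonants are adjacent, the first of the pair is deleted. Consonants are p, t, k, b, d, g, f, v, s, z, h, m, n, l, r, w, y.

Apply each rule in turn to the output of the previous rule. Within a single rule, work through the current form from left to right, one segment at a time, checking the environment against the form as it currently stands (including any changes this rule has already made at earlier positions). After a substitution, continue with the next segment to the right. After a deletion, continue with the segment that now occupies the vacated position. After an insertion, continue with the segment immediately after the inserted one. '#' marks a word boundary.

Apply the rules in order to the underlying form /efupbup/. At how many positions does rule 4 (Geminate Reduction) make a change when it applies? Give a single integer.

(1) Labial Nasal Assimilation: no change — [efupbup]
(2) Medial Vowel Deletion: [efupbup] → [efpbp]
(3) Regressive Voicing Assimilation: [efpbp] → [efbpp]
(4) Geminate Reduction: [efbpp] → [efbp]
Rule 4 changed 1 position(s).

1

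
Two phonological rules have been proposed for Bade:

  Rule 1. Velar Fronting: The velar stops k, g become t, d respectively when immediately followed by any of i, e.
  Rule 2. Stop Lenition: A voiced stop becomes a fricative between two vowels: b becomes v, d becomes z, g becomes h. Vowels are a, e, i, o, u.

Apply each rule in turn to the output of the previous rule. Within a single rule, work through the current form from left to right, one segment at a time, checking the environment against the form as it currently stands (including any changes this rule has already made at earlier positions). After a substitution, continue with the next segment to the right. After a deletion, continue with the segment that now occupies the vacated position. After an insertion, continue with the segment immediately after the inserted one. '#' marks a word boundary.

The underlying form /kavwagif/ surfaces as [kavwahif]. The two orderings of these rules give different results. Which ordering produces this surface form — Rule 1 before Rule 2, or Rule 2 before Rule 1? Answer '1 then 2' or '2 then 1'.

Order 1 then 2:
  1 Velar Fronting: [kavwagif] → [kavwadif]
  2 Stop Lenition: [kavwadif] → [kavwazif]
  result: [kavwazif]
Order 2 then 1:
  2 Stop Lenition: [kavwagif] → [kavwahif]
  1 Velar Fronting: no change — [kavwahif]
  result: [kavwahif]

2 then 1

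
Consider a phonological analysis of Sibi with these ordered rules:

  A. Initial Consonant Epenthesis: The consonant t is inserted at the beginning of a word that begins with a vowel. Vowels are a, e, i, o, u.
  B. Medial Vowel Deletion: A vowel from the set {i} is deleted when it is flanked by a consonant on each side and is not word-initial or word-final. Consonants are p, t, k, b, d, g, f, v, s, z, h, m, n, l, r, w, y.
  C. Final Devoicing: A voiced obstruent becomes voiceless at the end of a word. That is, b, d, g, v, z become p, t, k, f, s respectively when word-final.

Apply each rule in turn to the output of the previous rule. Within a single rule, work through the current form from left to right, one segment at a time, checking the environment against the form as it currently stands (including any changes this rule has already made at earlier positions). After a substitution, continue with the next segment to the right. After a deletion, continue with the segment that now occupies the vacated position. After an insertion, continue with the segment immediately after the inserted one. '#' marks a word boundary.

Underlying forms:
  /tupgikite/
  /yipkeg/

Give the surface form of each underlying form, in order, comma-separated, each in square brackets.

/tupgikite/:
  A Initial Consonant Epenthesis: no change — [tupgikite]
  B Medial Vowel Deletion: [tupgikite] → [tupgkte]
  C Final Devoicing: no change — [tupgkte]
/yipkeg/:
  A Initial Consonant Epenthesis: no change — [yipkeg]
  B Medial Vowel Deletion: [yipkeg] → [ypkeg]
  C Final Devoicing: [ypkeg] → [ypkek]

[tupgkte], [ypkek]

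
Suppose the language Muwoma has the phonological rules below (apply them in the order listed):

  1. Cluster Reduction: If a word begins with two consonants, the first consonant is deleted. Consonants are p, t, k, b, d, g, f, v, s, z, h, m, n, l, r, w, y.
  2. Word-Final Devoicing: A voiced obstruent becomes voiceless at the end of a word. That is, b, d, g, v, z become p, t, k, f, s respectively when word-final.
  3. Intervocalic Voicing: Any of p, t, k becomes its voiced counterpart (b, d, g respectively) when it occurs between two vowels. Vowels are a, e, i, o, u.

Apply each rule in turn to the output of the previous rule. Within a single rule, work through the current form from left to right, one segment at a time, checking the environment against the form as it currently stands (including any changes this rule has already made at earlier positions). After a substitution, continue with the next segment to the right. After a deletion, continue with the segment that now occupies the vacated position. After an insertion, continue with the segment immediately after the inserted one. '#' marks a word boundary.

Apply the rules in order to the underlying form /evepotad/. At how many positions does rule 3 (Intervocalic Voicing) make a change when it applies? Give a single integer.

2

1 Cluster Reduction: no change — [evepotad]
2 Word-Final Devoicing: [evepotad] → [evepotat]
3 Intervocalic Voicing: [evepotat] → [evebodat]
Rule 3 changed 2 position(s).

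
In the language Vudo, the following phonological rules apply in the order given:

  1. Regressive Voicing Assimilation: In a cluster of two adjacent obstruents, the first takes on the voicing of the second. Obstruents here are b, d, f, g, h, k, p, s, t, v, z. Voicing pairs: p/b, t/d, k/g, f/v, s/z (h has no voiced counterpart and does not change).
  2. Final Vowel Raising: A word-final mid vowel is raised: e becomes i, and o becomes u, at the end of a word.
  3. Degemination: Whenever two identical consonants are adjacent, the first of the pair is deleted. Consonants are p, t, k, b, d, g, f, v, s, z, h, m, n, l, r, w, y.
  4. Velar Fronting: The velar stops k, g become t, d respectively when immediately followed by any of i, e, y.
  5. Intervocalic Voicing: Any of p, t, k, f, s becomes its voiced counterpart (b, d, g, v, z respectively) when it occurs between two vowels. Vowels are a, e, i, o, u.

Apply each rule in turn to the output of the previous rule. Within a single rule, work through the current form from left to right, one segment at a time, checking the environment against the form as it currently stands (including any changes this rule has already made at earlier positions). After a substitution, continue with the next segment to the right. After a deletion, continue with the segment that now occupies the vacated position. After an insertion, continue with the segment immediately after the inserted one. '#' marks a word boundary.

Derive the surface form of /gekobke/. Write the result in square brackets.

[degopti]

1 Regressive Voicing Assimilation: [gekobke] → [gekopke]
2 Final Vowel Raising: [gekopke] → [gekopki]
3 Degemination: no change — [gekopki]
4 Velar Fronting: [gekopki] → [dekopti]
5 Intervocalic Voicing: [dekopti] → [degopti]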